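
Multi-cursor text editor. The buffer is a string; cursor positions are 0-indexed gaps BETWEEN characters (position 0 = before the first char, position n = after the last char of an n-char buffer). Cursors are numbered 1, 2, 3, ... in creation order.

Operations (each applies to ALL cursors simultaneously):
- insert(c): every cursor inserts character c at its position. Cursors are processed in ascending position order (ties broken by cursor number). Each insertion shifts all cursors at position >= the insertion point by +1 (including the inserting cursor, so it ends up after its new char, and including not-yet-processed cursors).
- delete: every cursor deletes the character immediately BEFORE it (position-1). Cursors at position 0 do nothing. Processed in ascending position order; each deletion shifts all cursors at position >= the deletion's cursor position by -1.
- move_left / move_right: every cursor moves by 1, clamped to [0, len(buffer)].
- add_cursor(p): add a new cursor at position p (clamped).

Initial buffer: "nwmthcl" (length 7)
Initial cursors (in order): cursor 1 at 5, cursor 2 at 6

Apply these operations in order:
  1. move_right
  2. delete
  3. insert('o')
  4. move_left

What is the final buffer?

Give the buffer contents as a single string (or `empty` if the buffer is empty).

Answer: nwmthoo

Derivation:
After op 1 (move_right): buffer="nwmthcl" (len 7), cursors c1@6 c2@7, authorship .......
After op 2 (delete): buffer="nwmth" (len 5), cursors c1@5 c2@5, authorship .....
After op 3 (insert('o')): buffer="nwmthoo" (len 7), cursors c1@7 c2@7, authorship .....12
After op 4 (move_left): buffer="nwmthoo" (len 7), cursors c1@6 c2@6, authorship .....12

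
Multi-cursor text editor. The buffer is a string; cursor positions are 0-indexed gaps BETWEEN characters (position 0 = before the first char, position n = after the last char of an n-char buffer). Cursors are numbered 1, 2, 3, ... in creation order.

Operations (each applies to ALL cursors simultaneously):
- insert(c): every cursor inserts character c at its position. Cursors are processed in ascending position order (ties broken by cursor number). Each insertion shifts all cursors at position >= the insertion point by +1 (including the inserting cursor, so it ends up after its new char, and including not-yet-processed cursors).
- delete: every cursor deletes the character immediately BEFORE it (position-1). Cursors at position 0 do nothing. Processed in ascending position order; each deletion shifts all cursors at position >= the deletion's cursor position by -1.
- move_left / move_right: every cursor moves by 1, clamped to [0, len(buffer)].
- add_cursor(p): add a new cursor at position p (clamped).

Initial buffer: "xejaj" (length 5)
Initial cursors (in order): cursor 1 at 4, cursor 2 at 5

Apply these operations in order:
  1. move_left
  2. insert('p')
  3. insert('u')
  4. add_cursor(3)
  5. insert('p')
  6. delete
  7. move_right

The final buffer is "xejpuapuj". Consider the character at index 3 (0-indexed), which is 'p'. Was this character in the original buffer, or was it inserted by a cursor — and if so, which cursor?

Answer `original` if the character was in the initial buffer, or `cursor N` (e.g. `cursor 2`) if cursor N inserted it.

After op 1 (move_left): buffer="xejaj" (len 5), cursors c1@3 c2@4, authorship .....
After op 2 (insert('p')): buffer="xejpapj" (len 7), cursors c1@4 c2@6, authorship ...1.2.
After op 3 (insert('u')): buffer="xejpuapuj" (len 9), cursors c1@5 c2@8, authorship ...11.22.
After op 4 (add_cursor(3)): buffer="xejpuapuj" (len 9), cursors c3@3 c1@5 c2@8, authorship ...11.22.
After op 5 (insert('p')): buffer="xejppupapupj" (len 12), cursors c3@4 c1@7 c2@11, authorship ...3111.222.
After op 6 (delete): buffer="xejpuapuj" (len 9), cursors c3@3 c1@5 c2@8, authorship ...11.22.
After op 7 (move_right): buffer="xejpuapuj" (len 9), cursors c3@4 c1@6 c2@9, authorship ...11.22.
Authorship (.=original, N=cursor N): . . . 1 1 . 2 2 .
Index 3: author = 1

Answer: cursor 1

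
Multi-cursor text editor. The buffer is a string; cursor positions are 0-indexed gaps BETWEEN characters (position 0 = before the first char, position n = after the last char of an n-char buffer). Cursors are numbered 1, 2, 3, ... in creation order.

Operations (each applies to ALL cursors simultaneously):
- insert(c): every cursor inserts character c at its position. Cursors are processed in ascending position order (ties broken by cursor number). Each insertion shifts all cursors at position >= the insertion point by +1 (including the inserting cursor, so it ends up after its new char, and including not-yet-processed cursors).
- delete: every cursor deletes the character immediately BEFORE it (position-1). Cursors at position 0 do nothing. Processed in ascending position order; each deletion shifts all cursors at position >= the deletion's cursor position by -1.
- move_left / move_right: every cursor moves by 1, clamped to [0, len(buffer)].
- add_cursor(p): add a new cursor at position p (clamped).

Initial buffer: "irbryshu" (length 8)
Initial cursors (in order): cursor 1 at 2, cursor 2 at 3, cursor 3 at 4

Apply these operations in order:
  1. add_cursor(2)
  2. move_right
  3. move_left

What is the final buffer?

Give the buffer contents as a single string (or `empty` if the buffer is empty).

After op 1 (add_cursor(2)): buffer="irbryshu" (len 8), cursors c1@2 c4@2 c2@3 c3@4, authorship ........
After op 2 (move_right): buffer="irbryshu" (len 8), cursors c1@3 c4@3 c2@4 c3@5, authorship ........
After op 3 (move_left): buffer="irbryshu" (len 8), cursors c1@2 c4@2 c2@3 c3@4, authorship ........

Answer: irbryshu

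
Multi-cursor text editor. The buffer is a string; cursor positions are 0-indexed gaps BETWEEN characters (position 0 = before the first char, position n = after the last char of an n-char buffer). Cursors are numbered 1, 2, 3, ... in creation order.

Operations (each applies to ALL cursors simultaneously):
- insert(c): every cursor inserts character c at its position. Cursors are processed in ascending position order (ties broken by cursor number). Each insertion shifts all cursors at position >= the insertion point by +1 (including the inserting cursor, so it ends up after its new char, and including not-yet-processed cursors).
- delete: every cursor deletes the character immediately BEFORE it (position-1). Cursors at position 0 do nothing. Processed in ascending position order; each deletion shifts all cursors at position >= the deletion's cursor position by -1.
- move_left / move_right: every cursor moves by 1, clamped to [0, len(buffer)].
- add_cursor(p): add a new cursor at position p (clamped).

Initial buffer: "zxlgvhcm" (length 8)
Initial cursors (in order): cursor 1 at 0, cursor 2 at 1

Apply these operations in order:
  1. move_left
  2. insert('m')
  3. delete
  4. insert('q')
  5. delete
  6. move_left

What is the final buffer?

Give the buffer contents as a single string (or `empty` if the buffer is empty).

After op 1 (move_left): buffer="zxlgvhcm" (len 8), cursors c1@0 c2@0, authorship ........
After op 2 (insert('m')): buffer="mmzxlgvhcm" (len 10), cursors c1@2 c2@2, authorship 12........
After op 3 (delete): buffer="zxlgvhcm" (len 8), cursors c1@0 c2@0, authorship ........
After op 4 (insert('q')): buffer="qqzxlgvhcm" (len 10), cursors c1@2 c2@2, authorship 12........
After op 5 (delete): buffer="zxlgvhcm" (len 8), cursors c1@0 c2@0, authorship ........
After op 6 (move_left): buffer="zxlgvhcm" (len 8), cursors c1@0 c2@0, authorship ........

Answer: zxlgvhcm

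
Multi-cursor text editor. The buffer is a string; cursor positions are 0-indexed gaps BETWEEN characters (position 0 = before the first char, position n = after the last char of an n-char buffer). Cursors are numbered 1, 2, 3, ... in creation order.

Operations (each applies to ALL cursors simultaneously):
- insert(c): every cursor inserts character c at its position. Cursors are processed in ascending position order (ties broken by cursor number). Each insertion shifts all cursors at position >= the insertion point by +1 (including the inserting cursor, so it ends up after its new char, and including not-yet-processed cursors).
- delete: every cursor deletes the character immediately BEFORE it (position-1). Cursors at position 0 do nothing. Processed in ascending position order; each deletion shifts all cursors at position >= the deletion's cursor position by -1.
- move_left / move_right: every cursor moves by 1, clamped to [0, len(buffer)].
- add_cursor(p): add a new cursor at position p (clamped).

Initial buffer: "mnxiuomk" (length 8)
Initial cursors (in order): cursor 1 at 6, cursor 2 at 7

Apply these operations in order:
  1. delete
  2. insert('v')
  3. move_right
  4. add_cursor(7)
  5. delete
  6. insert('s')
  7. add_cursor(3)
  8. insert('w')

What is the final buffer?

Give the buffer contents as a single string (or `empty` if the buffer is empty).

After op 1 (delete): buffer="mnxiuk" (len 6), cursors c1@5 c2@5, authorship ......
After op 2 (insert('v')): buffer="mnxiuvvk" (len 8), cursors c1@7 c2@7, authorship .....12.
After op 3 (move_right): buffer="mnxiuvvk" (len 8), cursors c1@8 c2@8, authorship .....12.
After op 4 (add_cursor(7)): buffer="mnxiuvvk" (len 8), cursors c3@7 c1@8 c2@8, authorship .....12.
After op 5 (delete): buffer="mnxiu" (len 5), cursors c1@5 c2@5 c3@5, authorship .....
After op 6 (insert('s')): buffer="mnxiusss" (len 8), cursors c1@8 c2@8 c3@8, authorship .....123
After op 7 (add_cursor(3)): buffer="mnxiusss" (len 8), cursors c4@3 c1@8 c2@8 c3@8, authorship .....123
After op 8 (insert('w')): buffer="mnxwiussswww" (len 12), cursors c4@4 c1@12 c2@12 c3@12, authorship ...4..123123

Answer: mnxwiussswww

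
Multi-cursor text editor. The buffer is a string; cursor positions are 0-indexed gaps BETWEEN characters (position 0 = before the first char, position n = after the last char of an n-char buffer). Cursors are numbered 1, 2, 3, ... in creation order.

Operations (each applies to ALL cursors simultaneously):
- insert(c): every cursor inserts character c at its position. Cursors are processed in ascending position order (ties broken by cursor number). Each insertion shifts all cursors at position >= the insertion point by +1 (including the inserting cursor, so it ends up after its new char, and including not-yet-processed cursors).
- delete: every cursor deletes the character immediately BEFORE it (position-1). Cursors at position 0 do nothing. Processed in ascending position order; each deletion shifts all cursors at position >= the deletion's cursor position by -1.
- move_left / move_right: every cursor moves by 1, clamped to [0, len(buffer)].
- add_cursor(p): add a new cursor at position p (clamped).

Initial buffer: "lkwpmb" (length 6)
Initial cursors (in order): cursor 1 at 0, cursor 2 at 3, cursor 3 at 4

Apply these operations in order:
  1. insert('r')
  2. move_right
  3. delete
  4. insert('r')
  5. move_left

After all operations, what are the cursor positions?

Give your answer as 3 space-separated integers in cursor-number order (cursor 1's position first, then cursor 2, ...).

Answer: 1 5 7

Derivation:
After op 1 (insert('r')): buffer="rlkwrprmb" (len 9), cursors c1@1 c2@5 c3@7, authorship 1...2.3..
After op 2 (move_right): buffer="rlkwrprmb" (len 9), cursors c1@2 c2@6 c3@8, authorship 1...2.3..
After op 3 (delete): buffer="rkwrrb" (len 6), cursors c1@1 c2@4 c3@5, authorship 1..23.
After op 4 (insert('r')): buffer="rrkwrrrrb" (len 9), cursors c1@2 c2@6 c3@8, authorship 11..2233.
After op 5 (move_left): buffer="rrkwrrrrb" (len 9), cursors c1@1 c2@5 c3@7, authorship 11..2233.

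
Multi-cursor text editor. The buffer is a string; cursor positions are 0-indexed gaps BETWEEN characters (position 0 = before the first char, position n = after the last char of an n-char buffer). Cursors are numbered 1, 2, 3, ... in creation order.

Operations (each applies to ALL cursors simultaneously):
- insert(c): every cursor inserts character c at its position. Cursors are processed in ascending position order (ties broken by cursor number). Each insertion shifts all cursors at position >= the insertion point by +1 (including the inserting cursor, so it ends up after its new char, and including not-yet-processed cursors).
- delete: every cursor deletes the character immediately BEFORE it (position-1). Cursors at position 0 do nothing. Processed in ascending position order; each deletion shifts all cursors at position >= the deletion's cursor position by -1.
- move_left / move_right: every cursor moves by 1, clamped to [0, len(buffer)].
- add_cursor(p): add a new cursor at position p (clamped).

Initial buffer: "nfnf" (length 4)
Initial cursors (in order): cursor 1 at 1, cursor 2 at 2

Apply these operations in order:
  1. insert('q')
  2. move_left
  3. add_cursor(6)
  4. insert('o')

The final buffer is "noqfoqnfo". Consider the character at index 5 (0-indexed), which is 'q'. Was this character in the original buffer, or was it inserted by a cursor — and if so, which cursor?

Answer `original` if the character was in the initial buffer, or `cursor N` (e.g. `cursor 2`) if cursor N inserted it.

Answer: cursor 2

Derivation:
After op 1 (insert('q')): buffer="nqfqnf" (len 6), cursors c1@2 c2@4, authorship .1.2..
After op 2 (move_left): buffer="nqfqnf" (len 6), cursors c1@1 c2@3, authorship .1.2..
After op 3 (add_cursor(6)): buffer="nqfqnf" (len 6), cursors c1@1 c2@3 c3@6, authorship .1.2..
After op 4 (insert('o')): buffer="noqfoqnfo" (len 9), cursors c1@2 c2@5 c3@9, authorship .11.22..3
Authorship (.=original, N=cursor N): . 1 1 . 2 2 . . 3
Index 5: author = 2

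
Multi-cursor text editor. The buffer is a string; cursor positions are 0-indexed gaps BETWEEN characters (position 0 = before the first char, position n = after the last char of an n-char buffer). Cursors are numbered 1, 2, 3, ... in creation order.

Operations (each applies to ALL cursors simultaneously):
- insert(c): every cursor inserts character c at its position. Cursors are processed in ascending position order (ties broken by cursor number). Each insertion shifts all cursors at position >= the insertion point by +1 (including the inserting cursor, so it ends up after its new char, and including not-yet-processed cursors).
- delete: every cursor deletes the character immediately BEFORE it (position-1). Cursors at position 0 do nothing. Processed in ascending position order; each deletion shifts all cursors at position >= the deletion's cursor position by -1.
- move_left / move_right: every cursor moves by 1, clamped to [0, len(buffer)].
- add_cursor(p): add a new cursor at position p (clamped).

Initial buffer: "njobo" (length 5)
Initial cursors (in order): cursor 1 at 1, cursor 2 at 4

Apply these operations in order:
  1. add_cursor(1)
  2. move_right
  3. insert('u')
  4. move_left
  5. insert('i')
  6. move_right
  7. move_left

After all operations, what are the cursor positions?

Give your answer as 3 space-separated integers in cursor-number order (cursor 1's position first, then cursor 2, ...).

Answer: 5 10 5

Derivation:
After op 1 (add_cursor(1)): buffer="njobo" (len 5), cursors c1@1 c3@1 c2@4, authorship .....
After op 2 (move_right): buffer="njobo" (len 5), cursors c1@2 c3@2 c2@5, authorship .....
After op 3 (insert('u')): buffer="njuuobou" (len 8), cursors c1@4 c3@4 c2@8, authorship ..13...2
After op 4 (move_left): buffer="njuuobou" (len 8), cursors c1@3 c3@3 c2@7, authorship ..13...2
After op 5 (insert('i')): buffer="njuiiuoboiu" (len 11), cursors c1@5 c3@5 c2@10, authorship ..1133...22
After op 6 (move_right): buffer="njuiiuoboiu" (len 11), cursors c1@6 c3@6 c2@11, authorship ..1133...22
After op 7 (move_left): buffer="njuiiuoboiu" (len 11), cursors c1@5 c3@5 c2@10, authorship ..1133...22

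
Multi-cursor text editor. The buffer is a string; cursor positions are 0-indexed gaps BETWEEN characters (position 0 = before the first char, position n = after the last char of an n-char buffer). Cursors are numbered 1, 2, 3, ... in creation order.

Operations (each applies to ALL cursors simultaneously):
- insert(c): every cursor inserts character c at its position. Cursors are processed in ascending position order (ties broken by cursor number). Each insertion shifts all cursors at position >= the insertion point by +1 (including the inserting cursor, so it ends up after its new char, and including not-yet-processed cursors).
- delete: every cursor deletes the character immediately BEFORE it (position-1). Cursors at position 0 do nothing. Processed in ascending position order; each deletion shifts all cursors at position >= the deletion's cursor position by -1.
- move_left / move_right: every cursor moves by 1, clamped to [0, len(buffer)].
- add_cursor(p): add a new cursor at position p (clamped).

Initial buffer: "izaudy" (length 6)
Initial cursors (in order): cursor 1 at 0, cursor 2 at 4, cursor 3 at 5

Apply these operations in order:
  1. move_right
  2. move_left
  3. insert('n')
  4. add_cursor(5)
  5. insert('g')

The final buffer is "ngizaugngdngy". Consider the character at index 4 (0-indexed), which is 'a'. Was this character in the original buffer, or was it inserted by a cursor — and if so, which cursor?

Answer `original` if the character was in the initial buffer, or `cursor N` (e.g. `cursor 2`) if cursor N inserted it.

After op 1 (move_right): buffer="izaudy" (len 6), cursors c1@1 c2@5 c3@6, authorship ......
After op 2 (move_left): buffer="izaudy" (len 6), cursors c1@0 c2@4 c3@5, authorship ......
After op 3 (insert('n')): buffer="nizaundny" (len 9), cursors c1@1 c2@6 c3@8, authorship 1....2.3.
After op 4 (add_cursor(5)): buffer="nizaundny" (len 9), cursors c1@1 c4@5 c2@6 c3@8, authorship 1....2.3.
After op 5 (insert('g')): buffer="ngizaugngdngy" (len 13), cursors c1@2 c4@7 c2@9 c3@12, authorship 11....422.33.
Authorship (.=original, N=cursor N): 1 1 . . . . 4 2 2 . 3 3 .
Index 4: author = original

Answer: original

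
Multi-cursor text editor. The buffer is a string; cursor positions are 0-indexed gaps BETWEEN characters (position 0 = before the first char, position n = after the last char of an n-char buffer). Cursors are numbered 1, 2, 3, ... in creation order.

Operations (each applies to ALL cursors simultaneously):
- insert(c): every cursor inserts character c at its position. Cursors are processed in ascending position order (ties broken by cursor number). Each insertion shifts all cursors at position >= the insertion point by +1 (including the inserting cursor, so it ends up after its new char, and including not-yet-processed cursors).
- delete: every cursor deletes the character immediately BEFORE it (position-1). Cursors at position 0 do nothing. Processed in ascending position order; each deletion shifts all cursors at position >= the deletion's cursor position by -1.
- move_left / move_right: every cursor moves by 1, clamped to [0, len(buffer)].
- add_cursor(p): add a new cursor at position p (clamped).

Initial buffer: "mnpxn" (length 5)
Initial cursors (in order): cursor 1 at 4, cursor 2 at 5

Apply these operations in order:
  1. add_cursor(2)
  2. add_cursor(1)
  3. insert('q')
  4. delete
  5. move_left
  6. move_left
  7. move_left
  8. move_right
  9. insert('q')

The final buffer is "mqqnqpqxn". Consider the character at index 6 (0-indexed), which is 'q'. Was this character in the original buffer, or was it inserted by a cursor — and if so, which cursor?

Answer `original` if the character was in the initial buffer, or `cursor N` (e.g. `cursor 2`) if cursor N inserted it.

Answer: cursor 2

Derivation:
After op 1 (add_cursor(2)): buffer="mnpxn" (len 5), cursors c3@2 c1@4 c2@5, authorship .....
After op 2 (add_cursor(1)): buffer="mnpxn" (len 5), cursors c4@1 c3@2 c1@4 c2@5, authorship .....
After op 3 (insert('q')): buffer="mqnqpxqnq" (len 9), cursors c4@2 c3@4 c1@7 c2@9, authorship .4.3..1.2
After op 4 (delete): buffer="mnpxn" (len 5), cursors c4@1 c3@2 c1@4 c2@5, authorship .....
After op 5 (move_left): buffer="mnpxn" (len 5), cursors c4@0 c3@1 c1@3 c2@4, authorship .....
After op 6 (move_left): buffer="mnpxn" (len 5), cursors c3@0 c4@0 c1@2 c2@3, authorship .....
After op 7 (move_left): buffer="mnpxn" (len 5), cursors c3@0 c4@0 c1@1 c2@2, authorship .....
After op 8 (move_right): buffer="mnpxn" (len 5), cursors c3@1 c4@1 c1@2 c2@3, authorship .....
After op 9 (insert('q')): buffer="mqqnqpqxn" (len 9), cursors c3@3 c4@3 c1@5 c2@7, authorship .34.1.2..
Authorship (.=original, N=cursor N): . 3 4 . 1 . 2 . .
Index 6: author = 2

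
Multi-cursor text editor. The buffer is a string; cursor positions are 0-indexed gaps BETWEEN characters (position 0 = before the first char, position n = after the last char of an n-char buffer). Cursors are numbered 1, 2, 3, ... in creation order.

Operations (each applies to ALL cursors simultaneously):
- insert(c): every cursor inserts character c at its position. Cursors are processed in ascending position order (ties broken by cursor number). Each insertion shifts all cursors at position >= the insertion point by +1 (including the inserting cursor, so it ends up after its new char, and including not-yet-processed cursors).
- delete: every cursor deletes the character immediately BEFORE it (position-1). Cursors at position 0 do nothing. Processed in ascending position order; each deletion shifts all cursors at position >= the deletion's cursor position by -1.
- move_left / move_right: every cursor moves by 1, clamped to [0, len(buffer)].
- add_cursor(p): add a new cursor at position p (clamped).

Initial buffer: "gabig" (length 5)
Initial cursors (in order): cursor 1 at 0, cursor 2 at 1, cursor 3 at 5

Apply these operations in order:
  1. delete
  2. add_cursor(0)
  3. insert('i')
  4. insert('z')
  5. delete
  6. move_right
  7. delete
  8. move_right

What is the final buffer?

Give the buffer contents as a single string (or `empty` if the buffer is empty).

After op 1 (delete): buffer="abi" (len 3), cursors c1@0 c2@0 c3@3, authorship ...
After op 2 (add_cursor(0)): buffer="abi" (len 3), cursors c1@0 c2@0 c4@0 c3@3, authorship ...
After op 3 (insert('i')): buffer="iiiabii" (len 7), cursors c1@3 c2@3 c4@3 c3@7, authorship 124...3
After op 4 (insert('z')): buffer="iiizzzabiiz" (len 11), cursors c1@6 c2@6 c4@6 c3@11, authorship 124124...33
After op 5 (delete): buffer="iiiabii" (len 7), cursors c1@3 c2@3 c4@3 c3@7, authorship 124...3
After op 6 (move_right): buffer="iiiabii" (len 7), cursors c1@4 c2@4 c4@4 c3@7, authorship 124...3
After op 7 (delete): buffer="ibi" (len 3), cursors c1@1 c2@1 c4@1 c3@3, authorship 1..
After op 8 (move_right): buffer="ibi" (len 3), cursors c1@2 c2@2 c4@2 c3@3, authorship 1..

Answer: ibi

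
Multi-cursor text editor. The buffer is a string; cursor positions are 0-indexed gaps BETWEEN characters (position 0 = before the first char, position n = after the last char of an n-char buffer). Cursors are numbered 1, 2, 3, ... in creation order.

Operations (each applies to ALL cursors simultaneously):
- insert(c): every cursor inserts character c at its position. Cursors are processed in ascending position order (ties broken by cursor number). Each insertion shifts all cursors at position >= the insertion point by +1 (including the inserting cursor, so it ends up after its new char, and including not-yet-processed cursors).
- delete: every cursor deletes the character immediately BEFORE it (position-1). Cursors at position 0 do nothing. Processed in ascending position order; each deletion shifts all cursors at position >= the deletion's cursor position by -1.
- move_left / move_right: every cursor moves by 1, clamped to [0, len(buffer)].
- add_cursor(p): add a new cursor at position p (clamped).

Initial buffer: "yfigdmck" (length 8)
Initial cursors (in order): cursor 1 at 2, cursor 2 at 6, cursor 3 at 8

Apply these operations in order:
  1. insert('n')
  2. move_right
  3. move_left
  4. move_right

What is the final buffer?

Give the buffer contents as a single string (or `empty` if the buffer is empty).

After op 1 (insert('n')): buffer="yfnigdmnckn" (len 11), cursors c1@3 c2@8 c3@11, authorship ..1....2..3
After op 2 (move_right): buffer="yfnigdmnckn" (len 11), cursors c1@4 c2@9 c3@11, authorship ..1....2..3
After op 3 (move_left): buffer="yfnigdmnckn" (len 11), cursors c1@3 c2@8 c3@10, authorship ..1....2..3
After op 4 (move_right): buffer="yfnigdmnckn" (len 11), cursors c1@4 c2@9 c3@11, authorship ..1....2..3

Answer: yfnigdmnckn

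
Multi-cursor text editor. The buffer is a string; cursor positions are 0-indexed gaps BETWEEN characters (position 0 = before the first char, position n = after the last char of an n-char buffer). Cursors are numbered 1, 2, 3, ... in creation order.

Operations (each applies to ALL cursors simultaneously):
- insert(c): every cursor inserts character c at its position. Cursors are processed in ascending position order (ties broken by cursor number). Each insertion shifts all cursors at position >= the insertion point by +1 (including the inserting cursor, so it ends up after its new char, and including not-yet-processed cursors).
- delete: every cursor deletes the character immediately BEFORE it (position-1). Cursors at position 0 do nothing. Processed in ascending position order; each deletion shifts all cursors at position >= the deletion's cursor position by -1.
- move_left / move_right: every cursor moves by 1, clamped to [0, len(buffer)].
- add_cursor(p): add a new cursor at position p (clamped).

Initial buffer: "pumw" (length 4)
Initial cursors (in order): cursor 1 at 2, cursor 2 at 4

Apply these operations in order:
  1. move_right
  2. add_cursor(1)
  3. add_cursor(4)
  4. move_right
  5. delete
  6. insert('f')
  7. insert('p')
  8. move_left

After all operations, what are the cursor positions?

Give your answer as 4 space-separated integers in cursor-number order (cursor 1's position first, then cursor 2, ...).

After op 1 (move_right): buffer="pumw" (len 4), cursors c1@3 c2@4, authorship ....
After op 2 (add_cursor(1)): buffer="pumw" (len 4), cursors c3@1 c1@3 c2@4, authorship ....
After op 3 (add_cursor(4)): buffer="pumw" (len 4), cursors c3@1 c1@3 c2@4 c4@4, authorship ....
After op 4 (move_right): buffer="pumw" (len 4), cursors c3@2 c1@4 c2@4 c4@4, authorship ....
After op 5 (delete): buffer="" (len 0), cursors c1@0 c2@0 c3@0 c4@0, authorship 
After op 6 (insert('f')): buffer="ffff" (len 4), cursors c1@4 c2@4 c3@4 c4@4, authorship 1234
After op 7 (insert('p')): buffer="ffffpppp" (len 8), cursors c1@8 c2@8 c3@8 c4@8, authorship 12341234
After op 8 (move_left): buffer="ffffpppp" (len 8), cursors c1@7 c2@7 c3@7 c4@7, authorship 12341234

Answer: 7 7 7 7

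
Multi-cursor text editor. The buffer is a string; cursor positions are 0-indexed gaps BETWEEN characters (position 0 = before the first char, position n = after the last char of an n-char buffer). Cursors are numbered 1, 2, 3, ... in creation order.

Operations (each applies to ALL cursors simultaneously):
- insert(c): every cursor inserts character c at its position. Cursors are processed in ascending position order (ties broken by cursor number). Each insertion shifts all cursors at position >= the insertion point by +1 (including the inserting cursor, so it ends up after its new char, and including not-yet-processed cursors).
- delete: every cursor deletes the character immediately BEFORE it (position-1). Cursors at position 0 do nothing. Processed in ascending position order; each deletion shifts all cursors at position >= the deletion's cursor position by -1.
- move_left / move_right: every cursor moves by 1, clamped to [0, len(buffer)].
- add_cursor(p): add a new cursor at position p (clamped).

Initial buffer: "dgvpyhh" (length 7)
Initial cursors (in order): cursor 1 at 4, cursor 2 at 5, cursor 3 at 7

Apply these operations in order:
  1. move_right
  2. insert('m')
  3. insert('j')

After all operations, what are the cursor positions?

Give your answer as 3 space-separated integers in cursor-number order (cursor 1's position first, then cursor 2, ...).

After op 1 (move_right): buffer="dgvpyhh" (len 7), cursors c1@5 c2@6 c3@7, authorship .......
After op 2 (insert('m')): buffer="dgvpymhmhm" (len 10), cursors c1@6 c2@8 c3@10, authorship .....1.2.3
After op 3 (insert('j')): buffer="dgvpymjhmjhmj" (len 13), cursors c1@7 c2@10 c3@13, authorship .....11.22.33

Answer: 7 10 13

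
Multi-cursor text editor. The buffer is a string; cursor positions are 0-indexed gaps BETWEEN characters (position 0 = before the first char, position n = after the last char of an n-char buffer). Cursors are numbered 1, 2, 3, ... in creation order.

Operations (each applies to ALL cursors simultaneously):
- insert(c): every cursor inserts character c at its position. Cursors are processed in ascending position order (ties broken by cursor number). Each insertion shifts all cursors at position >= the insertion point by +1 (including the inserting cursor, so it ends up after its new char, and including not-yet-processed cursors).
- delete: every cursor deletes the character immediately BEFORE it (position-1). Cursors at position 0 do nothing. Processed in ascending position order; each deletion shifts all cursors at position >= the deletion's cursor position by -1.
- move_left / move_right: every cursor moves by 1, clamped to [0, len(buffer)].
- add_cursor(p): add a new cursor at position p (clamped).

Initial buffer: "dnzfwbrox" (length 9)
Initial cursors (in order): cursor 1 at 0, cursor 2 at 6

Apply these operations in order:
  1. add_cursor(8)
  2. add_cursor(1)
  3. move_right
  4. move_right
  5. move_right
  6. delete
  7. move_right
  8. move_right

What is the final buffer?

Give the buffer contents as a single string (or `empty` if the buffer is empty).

Answer: dnwbr

Derivation:
After op 1 (add_cursor(8)): buffer="dnzfwbrox" (len 9), cursors c1@0 c2@6 c3@8, authorship .........
After op 2 (add_cursor(1)): buffer="dnzfwbrox" (len 9), cursors c1@0 c4@1 c2@6 c3@8, authorship .........
After op 3 (move_right): buffer="dnzfwbrox" (len 9), cursors c1@1 c4@2 c2@7 c3@9, authorship .........
After op 4 (move_right): buffer="dnzfwbrox" (len 9), cursors c1@2 c4@3 c2@8 c3@9, authorship .........
After op 5 (move_right): buffer="dnzfwbrox" (len 9), cursors c1@3 c4@4 c2@9 c3@9, authorship .........
After op 6 (delete): buffer="dnwbr" (len 5), cursors c1@2 c4@2 c2@5 c3@5, authorship .....
After op 7 (move_right): buffer="dnwbr" (len 5), cursors c1@3 c4@3 c2@5 c3@5, authorship .....
After op 8 (move_right): buffer="dnwbr" (len 5), cursors c1@4 c4@4 c2@5 c3@5, authorship .....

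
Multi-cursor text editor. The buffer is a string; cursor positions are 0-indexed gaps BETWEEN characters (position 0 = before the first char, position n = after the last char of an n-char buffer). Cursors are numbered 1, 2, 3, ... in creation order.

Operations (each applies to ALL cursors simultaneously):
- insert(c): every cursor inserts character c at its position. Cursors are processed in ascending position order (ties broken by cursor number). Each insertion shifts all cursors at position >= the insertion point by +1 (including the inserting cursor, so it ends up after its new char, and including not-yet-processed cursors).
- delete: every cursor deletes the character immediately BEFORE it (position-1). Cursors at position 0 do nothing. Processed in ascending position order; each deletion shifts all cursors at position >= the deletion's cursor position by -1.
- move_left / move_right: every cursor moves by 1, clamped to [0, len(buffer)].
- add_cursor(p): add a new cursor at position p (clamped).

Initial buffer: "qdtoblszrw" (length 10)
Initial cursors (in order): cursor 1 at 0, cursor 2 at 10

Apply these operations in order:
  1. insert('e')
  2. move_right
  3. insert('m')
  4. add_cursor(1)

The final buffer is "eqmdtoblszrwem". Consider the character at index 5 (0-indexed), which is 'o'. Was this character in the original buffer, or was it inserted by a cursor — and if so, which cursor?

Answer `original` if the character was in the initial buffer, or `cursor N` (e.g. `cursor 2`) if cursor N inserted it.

After op 1 (insert('e')): buffer="eqdtoblszrwe" (len 12), cursors c1@1 c2@12, authorship 1..........2
After op 2 (move_right): buffer="eqdtoblszrwe" (len 12), cursors c1@2 c2@12, authorship 1..........2
After op 3 (insert('m')): buffer="eqmdtoblszrwem" (len 14), cursors c1@3 c2@14, authorship 1.1.........22
After op 4 (add_cursor(1)): buffer="eqmdtoblszrwem" (len 14), cursors c3@1 c1@3 c2@14, authorship 1.1.........22
Authorship (.=original, N=cursor N): 1 . 1 . . . . . . . . . 2 2
Index 5: author = original

Answer: original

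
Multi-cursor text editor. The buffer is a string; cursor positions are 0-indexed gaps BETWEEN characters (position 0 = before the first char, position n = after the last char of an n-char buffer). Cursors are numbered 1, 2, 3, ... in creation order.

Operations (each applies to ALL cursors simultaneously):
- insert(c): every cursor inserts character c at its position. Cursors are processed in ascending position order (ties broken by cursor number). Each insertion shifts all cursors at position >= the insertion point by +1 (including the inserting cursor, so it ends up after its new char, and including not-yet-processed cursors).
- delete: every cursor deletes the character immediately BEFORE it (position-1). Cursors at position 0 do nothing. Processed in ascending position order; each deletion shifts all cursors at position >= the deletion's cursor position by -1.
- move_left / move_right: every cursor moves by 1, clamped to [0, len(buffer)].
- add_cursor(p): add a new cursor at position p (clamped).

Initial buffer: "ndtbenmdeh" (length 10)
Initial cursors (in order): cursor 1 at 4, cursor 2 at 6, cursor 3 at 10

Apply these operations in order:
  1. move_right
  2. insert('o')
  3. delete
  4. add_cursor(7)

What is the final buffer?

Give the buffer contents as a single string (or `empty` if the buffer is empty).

Answer: ndtbenmdeh

Derivation:
After op 1 (move_right): buffer="ndtbenmdeh" (len 10), cursors c1@5 c2@7 c3@10, authorship ..........
After op 2 (insert('o')): buffer="ndtbeonmodeho" (len 13), cursors c1@6 c2@9 c3@13, authorship .....1..2...3
After op 3 (delete): buffer="ndtbenmdeh" (len 10), cursors c1@5 c2@7 c3@10, authorship ..........
After op 4 (add_cursor(7)): buffer="ndtbenmdeh" (len 10), cursors c1@5 c2@7 c4@7 c3@10, authorship ..........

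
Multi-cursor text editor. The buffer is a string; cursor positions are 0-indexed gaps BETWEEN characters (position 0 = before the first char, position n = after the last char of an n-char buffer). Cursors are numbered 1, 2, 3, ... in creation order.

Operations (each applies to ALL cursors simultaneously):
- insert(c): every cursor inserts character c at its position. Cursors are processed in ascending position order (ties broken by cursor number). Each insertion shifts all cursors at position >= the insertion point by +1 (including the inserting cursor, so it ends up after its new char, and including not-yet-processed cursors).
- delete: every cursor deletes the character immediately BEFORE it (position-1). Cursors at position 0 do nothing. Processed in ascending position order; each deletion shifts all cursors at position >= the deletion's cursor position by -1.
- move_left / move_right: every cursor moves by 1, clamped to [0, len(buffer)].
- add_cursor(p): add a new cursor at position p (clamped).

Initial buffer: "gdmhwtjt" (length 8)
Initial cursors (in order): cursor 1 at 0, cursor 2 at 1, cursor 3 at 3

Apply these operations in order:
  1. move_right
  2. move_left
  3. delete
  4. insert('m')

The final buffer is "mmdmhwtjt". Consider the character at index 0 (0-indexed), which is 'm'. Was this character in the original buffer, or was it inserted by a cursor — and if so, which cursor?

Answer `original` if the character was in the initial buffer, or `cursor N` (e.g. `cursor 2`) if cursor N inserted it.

After op 1 (move_right): buffer="gdmhwtjt" (len 8), cursors c1@1 c2@2 c3@4, authorship ........
After op 2 (move_left): buffer="gdmhwtjt" (len 8), cursors c1@0 c2@1 c3@3, authorship ........
After op 3 (delete): buffer="dhwtjt" (len 6), cursors c1@0 c2@0 c3@1, authorship ......
After op 4 (insert('m')): buffer="mmdmhwtjt" (len 9), cursors c1@2 c2@2 c3@4, authorship 12.3.....
Authorship (.=original, N=cursor N): 1 2 . 3 . . . . .
Index 0: author = 1

Answer: cursor 1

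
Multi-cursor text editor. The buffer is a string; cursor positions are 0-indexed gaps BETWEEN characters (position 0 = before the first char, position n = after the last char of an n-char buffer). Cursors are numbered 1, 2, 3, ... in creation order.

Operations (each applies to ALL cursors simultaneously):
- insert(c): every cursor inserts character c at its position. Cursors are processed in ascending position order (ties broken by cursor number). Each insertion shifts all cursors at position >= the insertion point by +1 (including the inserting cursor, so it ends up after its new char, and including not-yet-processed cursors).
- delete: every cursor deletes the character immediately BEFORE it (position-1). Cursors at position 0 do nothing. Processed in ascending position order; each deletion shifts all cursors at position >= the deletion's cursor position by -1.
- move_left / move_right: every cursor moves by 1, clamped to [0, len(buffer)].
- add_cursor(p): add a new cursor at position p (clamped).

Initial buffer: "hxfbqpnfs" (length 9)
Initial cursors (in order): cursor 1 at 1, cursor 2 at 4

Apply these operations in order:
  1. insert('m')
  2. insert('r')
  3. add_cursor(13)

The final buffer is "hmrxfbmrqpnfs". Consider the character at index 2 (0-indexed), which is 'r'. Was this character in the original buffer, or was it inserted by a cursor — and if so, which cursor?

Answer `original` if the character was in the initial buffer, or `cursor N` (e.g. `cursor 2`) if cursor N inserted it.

After op 1 (insert('m')): buffer="hmxfbmqpnfs" (len 11), cursors c1@2 c2@6, authorship .1...2.....
After op 2 (insert('r')): buffer="hmrxfbmrqpnfs" (len 13), cursors c1@3 c2@8, authorship .11...22.....
After op 3 (add_cursor(13)): buffer="hmrxfbmrqpnfs" (len 13), cursors c1@3 c2@8 c3@13, authorship .11...22.....
Authorship (.=original, N=cursor N): . 1 1 . . . 2 2 . . . . .
Index 2: author = 1

Answer: cursor 1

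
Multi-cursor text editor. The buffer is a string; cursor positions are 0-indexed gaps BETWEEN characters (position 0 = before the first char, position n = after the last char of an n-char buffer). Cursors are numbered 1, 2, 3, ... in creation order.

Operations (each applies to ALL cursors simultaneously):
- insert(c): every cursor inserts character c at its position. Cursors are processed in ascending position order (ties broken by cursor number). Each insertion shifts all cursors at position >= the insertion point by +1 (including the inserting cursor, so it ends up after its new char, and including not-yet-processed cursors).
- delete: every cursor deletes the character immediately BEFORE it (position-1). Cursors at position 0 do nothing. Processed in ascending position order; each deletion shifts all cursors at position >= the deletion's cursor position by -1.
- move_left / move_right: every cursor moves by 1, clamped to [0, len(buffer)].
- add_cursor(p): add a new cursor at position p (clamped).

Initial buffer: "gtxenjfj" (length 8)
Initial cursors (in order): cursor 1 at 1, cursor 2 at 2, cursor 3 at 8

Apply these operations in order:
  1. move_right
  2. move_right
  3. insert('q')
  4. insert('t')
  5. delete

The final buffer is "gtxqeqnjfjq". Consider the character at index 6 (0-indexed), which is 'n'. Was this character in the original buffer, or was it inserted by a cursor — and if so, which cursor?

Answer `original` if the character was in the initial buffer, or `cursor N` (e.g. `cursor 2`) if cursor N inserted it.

Answer: original

Derivation:
After op 1 (move_right): buffer="gtxenjfj" (len 8), cursors c1@2 c2@3 c3@8, authorship ........
After op 2 (move_right): buffer="gtxenjfj" (len 8), cursors c1@3 c2@4 c3@8, authorship ........
After op 3 (insert('q')): buffer="gtxqeqnjfjq" (len 11), cursors c1@4 c2@6 c3@11, authorship ...1.2....3
After op 4 (insert('t')): buffer="gtxqteqtnjfjqt" (len 14), cursors c1@5 c2@8 c3@14, authorship ...11.22....33
After op 5 (delete): buffer="gtxqeqnjfjq" (len 11), cursors c1@4 c2@6 c3@11, authorship ...1.2....3
Authorship (.=original, N=cursor N): . . . 1 . 2 . . . . 3
Index 6: author = original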